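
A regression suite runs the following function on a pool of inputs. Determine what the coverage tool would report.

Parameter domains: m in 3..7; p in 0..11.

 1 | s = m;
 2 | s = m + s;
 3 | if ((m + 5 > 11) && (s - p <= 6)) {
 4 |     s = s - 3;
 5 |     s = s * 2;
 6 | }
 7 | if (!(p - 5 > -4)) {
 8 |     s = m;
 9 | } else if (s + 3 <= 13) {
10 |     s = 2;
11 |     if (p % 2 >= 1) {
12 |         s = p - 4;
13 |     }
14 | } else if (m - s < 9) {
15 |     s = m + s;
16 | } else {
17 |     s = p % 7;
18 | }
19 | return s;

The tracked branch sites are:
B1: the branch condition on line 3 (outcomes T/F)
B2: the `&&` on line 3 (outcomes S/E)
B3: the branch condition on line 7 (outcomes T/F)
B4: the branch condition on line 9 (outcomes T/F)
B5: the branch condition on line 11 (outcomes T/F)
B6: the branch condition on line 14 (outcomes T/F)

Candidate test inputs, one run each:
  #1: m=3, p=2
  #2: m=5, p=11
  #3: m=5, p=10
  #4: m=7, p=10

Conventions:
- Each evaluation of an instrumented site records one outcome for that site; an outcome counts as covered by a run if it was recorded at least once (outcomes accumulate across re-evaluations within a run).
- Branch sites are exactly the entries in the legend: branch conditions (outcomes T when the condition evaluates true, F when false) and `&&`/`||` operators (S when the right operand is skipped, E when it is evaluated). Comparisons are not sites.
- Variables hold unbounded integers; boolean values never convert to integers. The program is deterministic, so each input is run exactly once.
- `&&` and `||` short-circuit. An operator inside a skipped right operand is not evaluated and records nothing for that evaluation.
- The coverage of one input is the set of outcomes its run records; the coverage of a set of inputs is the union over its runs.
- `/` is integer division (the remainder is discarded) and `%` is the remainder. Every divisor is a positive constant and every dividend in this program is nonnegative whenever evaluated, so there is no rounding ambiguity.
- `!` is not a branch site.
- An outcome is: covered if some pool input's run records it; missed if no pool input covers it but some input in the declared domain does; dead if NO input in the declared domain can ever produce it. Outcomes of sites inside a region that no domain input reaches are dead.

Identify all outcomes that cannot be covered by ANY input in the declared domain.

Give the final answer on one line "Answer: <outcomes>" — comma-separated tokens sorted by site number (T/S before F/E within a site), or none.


running all 60 domain inputs and tallying outcomes:
  B6=F: no domain input ever produces it -> dead
  reachable outcomes have witnesses, e.g. B1=T (e.g. m=7, p=8), B1=F (e.g. m=3, p=0), B2=S (e.g. m=3, p=0), B2=E (e.g. m=7, p=0)
Answer: B6=F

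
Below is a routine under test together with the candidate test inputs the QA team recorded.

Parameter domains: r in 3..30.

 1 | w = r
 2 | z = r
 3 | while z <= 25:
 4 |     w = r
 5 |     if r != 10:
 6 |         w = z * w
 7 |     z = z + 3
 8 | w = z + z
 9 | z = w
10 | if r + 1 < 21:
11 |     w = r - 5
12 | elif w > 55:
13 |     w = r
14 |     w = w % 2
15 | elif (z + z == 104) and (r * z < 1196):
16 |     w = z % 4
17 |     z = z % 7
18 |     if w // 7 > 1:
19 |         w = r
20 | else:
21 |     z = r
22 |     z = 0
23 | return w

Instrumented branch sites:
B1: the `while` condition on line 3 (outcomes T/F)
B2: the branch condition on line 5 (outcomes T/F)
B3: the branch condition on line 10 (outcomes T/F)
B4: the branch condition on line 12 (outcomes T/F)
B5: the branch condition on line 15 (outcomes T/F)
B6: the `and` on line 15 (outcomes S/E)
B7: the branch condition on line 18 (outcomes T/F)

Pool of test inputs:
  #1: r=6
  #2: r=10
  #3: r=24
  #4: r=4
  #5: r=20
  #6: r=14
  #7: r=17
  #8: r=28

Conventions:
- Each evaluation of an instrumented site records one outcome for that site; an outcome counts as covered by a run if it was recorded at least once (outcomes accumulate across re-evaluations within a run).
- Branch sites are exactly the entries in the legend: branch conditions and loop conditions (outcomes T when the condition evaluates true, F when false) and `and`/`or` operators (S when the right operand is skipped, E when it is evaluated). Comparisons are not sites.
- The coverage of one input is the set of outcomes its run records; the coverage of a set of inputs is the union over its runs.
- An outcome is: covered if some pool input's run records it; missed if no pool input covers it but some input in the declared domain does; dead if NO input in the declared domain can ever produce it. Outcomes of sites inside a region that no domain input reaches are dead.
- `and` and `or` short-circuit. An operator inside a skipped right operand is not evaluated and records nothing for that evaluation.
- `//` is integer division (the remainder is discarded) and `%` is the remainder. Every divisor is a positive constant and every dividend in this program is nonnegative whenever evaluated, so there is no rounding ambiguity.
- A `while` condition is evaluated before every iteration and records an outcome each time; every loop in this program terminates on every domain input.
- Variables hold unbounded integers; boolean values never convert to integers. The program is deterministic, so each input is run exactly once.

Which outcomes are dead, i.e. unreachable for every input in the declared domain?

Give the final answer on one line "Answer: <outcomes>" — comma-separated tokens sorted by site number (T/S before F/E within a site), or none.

exhaustive pass over the 28-input domain:
  B7=T: no domain input ever produces it -> dead
  reachable outcomes have witnesses, e.g. B1=T (e.g. r=3), B1=F (e.g. r=3), B2=T (e.g. r=3), B2=F (e.g. r=10)

Answer: B7=T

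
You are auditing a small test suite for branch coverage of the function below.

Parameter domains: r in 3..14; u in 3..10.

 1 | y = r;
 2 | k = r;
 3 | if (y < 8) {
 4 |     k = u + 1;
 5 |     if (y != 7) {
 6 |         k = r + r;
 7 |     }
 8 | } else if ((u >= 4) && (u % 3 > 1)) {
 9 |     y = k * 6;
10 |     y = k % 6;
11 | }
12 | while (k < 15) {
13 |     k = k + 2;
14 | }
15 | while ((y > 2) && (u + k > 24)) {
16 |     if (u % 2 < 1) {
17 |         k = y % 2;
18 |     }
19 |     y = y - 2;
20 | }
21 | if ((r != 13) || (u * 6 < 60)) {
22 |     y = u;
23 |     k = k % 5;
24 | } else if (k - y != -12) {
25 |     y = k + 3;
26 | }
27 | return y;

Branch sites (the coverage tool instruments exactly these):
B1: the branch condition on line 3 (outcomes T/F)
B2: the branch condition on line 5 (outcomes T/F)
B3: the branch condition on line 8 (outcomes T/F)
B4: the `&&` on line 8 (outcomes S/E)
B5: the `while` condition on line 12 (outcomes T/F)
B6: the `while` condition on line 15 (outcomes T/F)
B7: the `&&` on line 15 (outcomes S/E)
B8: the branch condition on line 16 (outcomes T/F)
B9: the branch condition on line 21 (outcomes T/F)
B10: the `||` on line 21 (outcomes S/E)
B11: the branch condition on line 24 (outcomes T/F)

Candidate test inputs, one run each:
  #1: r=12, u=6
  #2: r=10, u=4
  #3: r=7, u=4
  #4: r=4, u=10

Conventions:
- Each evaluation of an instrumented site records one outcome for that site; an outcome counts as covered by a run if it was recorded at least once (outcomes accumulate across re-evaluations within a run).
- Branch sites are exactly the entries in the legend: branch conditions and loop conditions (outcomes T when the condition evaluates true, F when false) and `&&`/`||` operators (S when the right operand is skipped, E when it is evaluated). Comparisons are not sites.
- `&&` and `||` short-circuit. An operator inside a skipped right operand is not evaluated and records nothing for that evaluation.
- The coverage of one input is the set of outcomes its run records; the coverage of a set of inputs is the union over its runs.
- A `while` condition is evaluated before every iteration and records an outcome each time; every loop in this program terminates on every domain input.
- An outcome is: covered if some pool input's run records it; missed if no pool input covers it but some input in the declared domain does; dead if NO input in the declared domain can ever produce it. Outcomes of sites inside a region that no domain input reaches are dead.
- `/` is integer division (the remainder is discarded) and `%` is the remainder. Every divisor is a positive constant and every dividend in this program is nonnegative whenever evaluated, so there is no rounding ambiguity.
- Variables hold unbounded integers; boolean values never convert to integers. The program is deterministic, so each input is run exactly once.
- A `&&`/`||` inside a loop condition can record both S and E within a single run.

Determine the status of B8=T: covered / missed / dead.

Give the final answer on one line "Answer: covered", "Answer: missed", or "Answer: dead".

B8=T is recorded by pool input(s) 4 -> covered

Answer: covered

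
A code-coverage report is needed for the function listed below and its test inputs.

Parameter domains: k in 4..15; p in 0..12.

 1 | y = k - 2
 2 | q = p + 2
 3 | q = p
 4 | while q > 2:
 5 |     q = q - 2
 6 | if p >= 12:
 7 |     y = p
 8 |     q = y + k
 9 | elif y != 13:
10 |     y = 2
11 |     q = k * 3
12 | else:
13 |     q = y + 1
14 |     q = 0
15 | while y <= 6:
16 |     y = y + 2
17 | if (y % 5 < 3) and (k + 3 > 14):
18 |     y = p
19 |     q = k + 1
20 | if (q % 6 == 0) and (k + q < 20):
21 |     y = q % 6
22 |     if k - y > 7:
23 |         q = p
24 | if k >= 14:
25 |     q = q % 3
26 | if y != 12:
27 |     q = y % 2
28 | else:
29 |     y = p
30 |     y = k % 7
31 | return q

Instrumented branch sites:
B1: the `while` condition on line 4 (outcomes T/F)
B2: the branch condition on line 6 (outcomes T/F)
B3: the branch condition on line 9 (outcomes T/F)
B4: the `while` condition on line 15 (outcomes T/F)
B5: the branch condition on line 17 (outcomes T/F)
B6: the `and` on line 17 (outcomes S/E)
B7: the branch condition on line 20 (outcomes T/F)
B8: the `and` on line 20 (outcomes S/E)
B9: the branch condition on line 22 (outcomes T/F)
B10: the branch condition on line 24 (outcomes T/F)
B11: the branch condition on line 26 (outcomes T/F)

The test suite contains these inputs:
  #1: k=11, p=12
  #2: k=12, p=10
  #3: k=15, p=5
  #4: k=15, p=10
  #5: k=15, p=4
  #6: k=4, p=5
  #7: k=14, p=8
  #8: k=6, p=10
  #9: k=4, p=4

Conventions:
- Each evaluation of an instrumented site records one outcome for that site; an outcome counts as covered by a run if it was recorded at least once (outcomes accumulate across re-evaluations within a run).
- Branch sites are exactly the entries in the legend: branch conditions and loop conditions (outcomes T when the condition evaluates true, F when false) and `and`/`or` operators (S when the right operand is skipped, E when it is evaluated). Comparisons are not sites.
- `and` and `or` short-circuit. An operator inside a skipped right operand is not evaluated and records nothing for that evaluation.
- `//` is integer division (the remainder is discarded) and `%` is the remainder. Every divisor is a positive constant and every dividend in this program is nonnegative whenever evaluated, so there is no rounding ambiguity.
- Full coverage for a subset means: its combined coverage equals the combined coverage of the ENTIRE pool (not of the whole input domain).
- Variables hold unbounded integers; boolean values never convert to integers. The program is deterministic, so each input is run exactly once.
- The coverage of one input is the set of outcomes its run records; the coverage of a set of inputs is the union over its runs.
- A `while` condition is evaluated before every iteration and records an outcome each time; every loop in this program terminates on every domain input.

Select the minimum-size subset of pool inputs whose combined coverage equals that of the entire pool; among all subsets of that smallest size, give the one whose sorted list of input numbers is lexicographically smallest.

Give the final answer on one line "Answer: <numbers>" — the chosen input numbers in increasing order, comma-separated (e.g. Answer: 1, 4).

input #1 (k=11, p=12): covers B1=T, B1=F, B2=T, B4=F, B5=F, B6=E, B7=F, B8=S, B10=F, B11=F
input #2 (k=12, p=10): covers B1=T, B1=F, B2=F, B3=T, B4=T, B4=F, B5=F, B6=S, B7=F, B8=E, B10=F, B11=T
input #3 (k=15, p=5): covers B1=T, B1=F, B2=F, B3=F, B4=F, B5=F, B6=S, B7=T, B8=E, B9=T, B10=T, B11=T
input #4 (k=15, p=10): covers B1=T, B1=F, B2=F, B3=F, B4=F, B5=F, B6=S, B7=T, B8=E, B9=T, B10=T, B11=T
input #5 (k=15, p=4): covers B1=T, B1=F, B2=F, B3=F, B4=F, B5=F, B6=S, B7=T, B8=E, B9=T, B10=T, B11=T
input #6 (k=4, p=5): covers B1=T, B1=F, B2=F, B3=T, B4=T, B4=F, B5=F, B6=S, B7=T, B8=E, B9=F, B10=F, B11=T
input #7 (k=14, p=8): covers B1=T, B1=F, B2=F, B3=T, B4=T, B4=F, B5=F, B6=S, B7=F, B8=E, B10=T, B11=T
input #8 (k=6, p=10): covers B1=T, B1=F, B2=F, B3=T, B4=T, B4=F, B5=F, B6=S, B7=F, B8=E, B10=F, B11=T
input #9 (k=4, p=4): covers B1=T, B1=F, B2=F, B3=T, B4=T, B4=F, B5=F, B6=S, B7=T, B8=E, B9=F, B10=F, B11=T
union over all inputs: B1=T, B1=F, B2=T, B2=F, B3=T, B3=F, B4=T, B4=F, B5=F, B6=S, B6=E, B7=T, B7=F, B8=S, B8=E, B9=T, B9=F, B10=T, B10=F, B11=T, B11=F (21 outcomes)
no size-1 subset reaches all 21 outcomes (best union: 13/21)
no size-2 subset reaches all 21 outcomes (best union: 18/21)
size 3: inputs {1, 3, 6} cover all 21 outcomes, and no lexicographically smaller subset of this size does

Answer: 1, 3, 6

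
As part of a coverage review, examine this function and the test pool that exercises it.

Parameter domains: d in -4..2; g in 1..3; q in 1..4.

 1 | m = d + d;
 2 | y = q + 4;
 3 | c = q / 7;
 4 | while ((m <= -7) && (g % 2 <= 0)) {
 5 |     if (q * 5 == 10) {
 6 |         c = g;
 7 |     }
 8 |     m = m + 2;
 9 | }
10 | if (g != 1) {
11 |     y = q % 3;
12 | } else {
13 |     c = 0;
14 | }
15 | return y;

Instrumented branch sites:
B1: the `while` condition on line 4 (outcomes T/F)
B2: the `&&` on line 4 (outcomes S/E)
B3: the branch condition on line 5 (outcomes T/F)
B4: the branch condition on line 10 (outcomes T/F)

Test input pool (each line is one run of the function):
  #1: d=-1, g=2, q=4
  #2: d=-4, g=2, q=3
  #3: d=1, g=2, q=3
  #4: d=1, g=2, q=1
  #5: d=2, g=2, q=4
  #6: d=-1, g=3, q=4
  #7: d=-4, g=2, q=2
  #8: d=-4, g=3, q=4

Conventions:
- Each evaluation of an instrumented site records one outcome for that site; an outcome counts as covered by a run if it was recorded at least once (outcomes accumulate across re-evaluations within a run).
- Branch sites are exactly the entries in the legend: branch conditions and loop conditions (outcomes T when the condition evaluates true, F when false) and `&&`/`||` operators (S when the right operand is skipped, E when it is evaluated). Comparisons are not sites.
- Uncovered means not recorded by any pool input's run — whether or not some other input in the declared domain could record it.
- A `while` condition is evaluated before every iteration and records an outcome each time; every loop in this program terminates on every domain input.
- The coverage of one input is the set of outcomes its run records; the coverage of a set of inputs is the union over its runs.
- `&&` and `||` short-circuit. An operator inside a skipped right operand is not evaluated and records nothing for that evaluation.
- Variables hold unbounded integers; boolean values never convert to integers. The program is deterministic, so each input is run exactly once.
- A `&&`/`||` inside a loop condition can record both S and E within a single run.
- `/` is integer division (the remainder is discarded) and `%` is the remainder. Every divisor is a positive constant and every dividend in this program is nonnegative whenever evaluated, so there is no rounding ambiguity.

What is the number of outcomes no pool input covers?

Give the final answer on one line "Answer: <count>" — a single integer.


run #1 (d=-1, g=2, q=4) runs B2->S, B1->F, B4->T; records B1=F, B2=S, B4=T
run #2 (d=-4, g=2, q=3) runs B2->E, B1->T, B3->F, B2->S, B1->F, B4->T; records B1=T, B1=F, B2=S, B2=E, B3=F, B4=T
run #3 (d=1, g=2, q=3) runs B2->S, B1->F, B4->T; records B1=F, B2=S, B4=T
run #4 (d=1, g=2, q=1) runs B2->S, B1->F, B4->T; records B1=F, B2=S, B4=T
run #5 (d=2, g=2, q=4) runs B2->S, B1->F, B4->T; records B1=F, B2=S, B4=T
run #6 (d=-1, g=3, q=4) runs B2->S, B1->F, B4->T; records B1=F, B2=S, B4=T
run #7 (d=-4, g=2, q=2) runs B2->E, B1->T, B3->T, B2->S, B1->F, B4->T; records B1=T, B1=F, B2=S, B2=E, B3=T, B4=T
run #8 (d=-4, g=3, q=4) runs B2->E, B1->F, B4->T; records B1=F, B2=E, B4=T
union over the pool: B1=T, B1=F, B2=S, B2=E, B3=T, B3=F, B4=T
uncovered (1 of 8): B4=F
Answer: 1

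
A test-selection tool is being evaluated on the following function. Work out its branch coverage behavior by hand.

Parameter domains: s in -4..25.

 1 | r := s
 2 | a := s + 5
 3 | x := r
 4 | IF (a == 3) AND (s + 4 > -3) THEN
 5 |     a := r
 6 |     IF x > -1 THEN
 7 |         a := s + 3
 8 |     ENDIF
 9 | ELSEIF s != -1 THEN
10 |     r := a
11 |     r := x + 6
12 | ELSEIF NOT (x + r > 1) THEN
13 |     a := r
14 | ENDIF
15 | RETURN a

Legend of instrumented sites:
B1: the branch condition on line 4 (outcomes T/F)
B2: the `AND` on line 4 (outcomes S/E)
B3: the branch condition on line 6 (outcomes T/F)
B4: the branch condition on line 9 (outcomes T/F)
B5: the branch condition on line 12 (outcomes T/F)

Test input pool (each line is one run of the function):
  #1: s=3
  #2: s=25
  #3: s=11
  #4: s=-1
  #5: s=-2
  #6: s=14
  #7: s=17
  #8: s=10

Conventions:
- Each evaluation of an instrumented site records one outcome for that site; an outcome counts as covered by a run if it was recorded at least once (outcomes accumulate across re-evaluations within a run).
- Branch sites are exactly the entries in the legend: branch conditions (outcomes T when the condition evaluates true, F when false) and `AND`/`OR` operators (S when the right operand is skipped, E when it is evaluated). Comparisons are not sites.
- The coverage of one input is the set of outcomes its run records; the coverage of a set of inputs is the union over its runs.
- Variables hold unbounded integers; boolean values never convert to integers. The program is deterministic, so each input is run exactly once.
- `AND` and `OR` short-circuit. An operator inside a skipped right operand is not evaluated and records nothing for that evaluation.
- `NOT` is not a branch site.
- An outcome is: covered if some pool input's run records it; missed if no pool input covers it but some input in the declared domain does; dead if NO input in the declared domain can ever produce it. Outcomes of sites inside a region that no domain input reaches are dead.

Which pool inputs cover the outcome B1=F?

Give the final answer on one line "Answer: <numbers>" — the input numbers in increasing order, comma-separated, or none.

input #1 (s=3): hits B1=F
input #2 (s=25): hits B1=F
input #3 (s=11): hits B1=F
input #4 (s=-1): hits B1=F
input #5 (s=-2): never hits B1=F
input #6 (s=14): hits B1=F
input #7 (s=17): hits B1=F
input #8 (s=10): hits B1=F

Answer: 1, 2, 3, 4, 6, 7, 8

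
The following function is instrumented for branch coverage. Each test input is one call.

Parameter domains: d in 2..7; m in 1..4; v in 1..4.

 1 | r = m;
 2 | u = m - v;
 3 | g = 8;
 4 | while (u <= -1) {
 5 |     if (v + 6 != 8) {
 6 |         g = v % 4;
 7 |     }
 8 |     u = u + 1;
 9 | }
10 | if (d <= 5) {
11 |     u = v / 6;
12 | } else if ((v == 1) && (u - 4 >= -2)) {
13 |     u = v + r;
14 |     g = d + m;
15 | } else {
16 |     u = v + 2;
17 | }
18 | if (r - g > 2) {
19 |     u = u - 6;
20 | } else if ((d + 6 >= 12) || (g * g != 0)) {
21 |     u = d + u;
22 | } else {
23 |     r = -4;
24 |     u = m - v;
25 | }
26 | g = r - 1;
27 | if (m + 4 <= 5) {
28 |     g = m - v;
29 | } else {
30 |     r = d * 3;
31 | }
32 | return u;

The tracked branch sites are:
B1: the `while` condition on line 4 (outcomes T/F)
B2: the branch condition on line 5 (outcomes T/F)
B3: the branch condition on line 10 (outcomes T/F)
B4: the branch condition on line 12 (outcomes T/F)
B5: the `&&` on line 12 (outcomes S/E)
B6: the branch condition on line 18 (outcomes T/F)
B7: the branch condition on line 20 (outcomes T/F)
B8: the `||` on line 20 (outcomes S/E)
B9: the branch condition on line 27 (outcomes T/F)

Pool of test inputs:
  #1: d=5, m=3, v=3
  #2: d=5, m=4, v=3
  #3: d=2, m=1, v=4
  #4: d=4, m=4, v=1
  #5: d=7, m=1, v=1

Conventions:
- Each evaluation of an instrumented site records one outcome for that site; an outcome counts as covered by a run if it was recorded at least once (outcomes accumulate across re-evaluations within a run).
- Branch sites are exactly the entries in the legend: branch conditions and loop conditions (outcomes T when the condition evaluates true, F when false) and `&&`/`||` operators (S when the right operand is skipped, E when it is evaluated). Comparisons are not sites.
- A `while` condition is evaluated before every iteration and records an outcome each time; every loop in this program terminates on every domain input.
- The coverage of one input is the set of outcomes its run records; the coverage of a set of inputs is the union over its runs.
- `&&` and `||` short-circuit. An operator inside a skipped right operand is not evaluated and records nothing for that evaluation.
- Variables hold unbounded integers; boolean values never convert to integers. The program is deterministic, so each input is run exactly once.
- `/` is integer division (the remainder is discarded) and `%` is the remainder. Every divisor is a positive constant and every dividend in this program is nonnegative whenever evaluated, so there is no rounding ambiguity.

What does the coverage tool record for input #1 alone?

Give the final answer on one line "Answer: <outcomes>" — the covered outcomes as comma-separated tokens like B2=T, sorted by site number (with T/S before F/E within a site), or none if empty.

Event log for input #1 (d=5, m=3, v=3):
  B1->F, B3->T, B6->F, B8->E, B7->T, B9->F
collecting distinct outcomes: B1=F, B3=T, B6=F, B7=T, B8=E, B9=F

Answer: B1=F, B3=T, B6=F, B7=T, B8=E, B9=F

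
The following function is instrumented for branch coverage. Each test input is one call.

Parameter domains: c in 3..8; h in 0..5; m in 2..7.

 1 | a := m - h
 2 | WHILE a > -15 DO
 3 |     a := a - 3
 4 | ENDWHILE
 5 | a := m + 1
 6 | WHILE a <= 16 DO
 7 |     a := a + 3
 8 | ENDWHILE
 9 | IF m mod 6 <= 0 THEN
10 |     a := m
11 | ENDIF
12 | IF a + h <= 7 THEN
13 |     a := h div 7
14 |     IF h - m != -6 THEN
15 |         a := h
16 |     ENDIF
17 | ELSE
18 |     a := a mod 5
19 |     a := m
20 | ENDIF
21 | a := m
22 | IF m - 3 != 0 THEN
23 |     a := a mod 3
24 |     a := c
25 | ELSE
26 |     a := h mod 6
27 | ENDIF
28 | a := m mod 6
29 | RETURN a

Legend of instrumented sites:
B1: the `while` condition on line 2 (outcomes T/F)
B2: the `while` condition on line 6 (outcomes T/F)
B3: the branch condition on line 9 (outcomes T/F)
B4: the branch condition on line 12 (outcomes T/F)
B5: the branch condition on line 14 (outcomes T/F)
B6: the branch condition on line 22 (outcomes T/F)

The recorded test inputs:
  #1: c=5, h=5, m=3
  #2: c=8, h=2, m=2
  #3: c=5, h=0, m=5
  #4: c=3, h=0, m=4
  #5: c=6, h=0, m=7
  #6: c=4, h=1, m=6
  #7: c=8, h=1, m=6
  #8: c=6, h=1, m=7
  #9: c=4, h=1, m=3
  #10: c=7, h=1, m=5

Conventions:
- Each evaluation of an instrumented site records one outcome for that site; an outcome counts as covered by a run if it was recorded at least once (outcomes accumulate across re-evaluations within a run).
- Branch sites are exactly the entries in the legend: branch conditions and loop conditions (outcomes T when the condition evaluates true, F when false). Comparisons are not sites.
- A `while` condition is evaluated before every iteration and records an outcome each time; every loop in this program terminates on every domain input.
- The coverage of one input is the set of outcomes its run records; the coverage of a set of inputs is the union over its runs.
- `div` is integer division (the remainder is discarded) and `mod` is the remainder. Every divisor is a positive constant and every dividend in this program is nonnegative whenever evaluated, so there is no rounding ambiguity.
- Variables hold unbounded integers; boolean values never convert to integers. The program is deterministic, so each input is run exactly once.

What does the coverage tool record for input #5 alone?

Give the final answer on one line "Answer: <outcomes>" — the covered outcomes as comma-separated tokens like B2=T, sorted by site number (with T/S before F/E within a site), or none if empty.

Simulating input #5 (c=6, h=0, m=7) step by step:
  B1->T, B1->T, B1->T, B1->T, B1->T, B1->T, B1->T, B1->T, B1->F, B2->T
  B2->T, B2->T, B2->F, B3->F, B4->F, B6->T
distinct outcomes covered: B1=T, B1=F, B2=T, B2=F, B3=F, B4=F, B6=T

Answer: B1=T, B1=F, B2=T, B2=F, B3=F, B4=F, B6=T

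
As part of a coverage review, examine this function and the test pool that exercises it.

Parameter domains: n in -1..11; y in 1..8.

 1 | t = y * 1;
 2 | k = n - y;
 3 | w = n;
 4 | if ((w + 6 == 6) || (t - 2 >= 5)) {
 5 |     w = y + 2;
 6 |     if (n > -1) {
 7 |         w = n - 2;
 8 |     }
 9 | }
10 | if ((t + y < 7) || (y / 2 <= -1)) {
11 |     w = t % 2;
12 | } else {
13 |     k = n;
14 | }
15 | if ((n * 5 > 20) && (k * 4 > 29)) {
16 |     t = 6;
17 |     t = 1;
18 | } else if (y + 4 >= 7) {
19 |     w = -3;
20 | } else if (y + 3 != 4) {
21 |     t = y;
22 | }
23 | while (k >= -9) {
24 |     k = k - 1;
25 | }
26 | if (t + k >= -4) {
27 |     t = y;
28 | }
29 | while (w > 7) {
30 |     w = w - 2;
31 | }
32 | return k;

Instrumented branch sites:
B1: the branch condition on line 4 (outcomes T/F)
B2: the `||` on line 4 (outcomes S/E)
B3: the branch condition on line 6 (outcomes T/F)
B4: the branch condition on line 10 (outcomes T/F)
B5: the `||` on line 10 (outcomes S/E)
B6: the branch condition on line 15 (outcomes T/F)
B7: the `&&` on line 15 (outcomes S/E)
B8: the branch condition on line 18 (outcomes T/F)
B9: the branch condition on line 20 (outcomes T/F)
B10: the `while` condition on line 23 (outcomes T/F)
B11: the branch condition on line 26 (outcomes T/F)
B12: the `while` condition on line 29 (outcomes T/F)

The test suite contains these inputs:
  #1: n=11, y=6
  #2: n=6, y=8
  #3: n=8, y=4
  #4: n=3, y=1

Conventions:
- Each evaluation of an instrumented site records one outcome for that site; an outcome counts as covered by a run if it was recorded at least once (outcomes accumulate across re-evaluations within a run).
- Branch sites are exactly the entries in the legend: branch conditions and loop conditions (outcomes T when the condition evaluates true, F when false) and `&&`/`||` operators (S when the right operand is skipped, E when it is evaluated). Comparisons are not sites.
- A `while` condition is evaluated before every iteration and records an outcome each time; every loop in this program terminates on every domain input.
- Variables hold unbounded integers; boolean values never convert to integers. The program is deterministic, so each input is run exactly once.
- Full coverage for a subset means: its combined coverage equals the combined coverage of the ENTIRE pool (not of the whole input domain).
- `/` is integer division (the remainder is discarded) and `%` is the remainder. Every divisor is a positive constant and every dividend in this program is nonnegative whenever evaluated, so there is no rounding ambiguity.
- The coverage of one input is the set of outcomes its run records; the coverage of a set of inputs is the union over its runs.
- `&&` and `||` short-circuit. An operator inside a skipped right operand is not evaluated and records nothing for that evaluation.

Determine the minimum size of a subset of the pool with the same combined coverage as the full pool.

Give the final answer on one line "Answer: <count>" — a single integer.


#1 (n=11, y=6) -> B2->E, B1->F, B5->E, B4->F, B7->E, B6->T, B10->T, B10->T, B10->T, B10->T, B10->T, B10->T, B10->T, B10->T, ...; covered: B1=F, B2=E, B4=F, B5=E, B6=T, B7=E, B10=T, B10=F, B11=F, B12=T, B12=F
#2 (n=6, y=8) -> B2->E, B1->T, B3->T, B5->E, B4->F, B7->E, B6->F, B8->T, B10->T, B10->T, B10->T, B10->T, B10->T, B10->T, ...; covered: B1=T, B2=E, B3=T, B4=F, B5=E, B6=F, B7=E, B8=T, B10=T, B10=F, B11=T, B12=F
#3 (n=8, y=4) -> B2->E, B1->F, B5->E, B4->F, B7->E, B6->T, B10->T, B10->T, B10->T, B10->T, B10->T, B10->T, B10->T, B10->T, ...; covered: B1=F, B2=E, B4=F, B5=E, B6=T, B7=E, B10=T, B10=F, B11=F, B12=T, B12=F
#4 (n=3, y=1) -> B2->E, B1->F, B5->S, B4->T, B7->S, B6->F, B8->F, B9->F, B10->T, B10->T, B10->T, B10->T, B10->T, B10->T, ...; covered: B1=F, B2=E, B4=T, B5=S, B6=F, B7=S, B8=F, B9=F, B10=T, B10=F, B11=F, B12=F
pool-wide coverage (21 outcomes): B1=T, B1=F, B2=E, B3=T, B4=T, B4=F, B5=S, B5=E, B6=T, B6=F, B7=S, B7=E, B8=T, B8=F, B9=F, B10=T, B10=F, B11=T, B11=F, B12=T, B12=F
checked all size-1 subsets: none covers 21 outcomes (max 12/21)
checked all size-2 subsets: none covers 21 outcomes (max 19/21)
inputs {1, 2, 4} (size 3) cover everything; no size-3 subset with a lexicographically smaller index list covers all 21
Answer: 3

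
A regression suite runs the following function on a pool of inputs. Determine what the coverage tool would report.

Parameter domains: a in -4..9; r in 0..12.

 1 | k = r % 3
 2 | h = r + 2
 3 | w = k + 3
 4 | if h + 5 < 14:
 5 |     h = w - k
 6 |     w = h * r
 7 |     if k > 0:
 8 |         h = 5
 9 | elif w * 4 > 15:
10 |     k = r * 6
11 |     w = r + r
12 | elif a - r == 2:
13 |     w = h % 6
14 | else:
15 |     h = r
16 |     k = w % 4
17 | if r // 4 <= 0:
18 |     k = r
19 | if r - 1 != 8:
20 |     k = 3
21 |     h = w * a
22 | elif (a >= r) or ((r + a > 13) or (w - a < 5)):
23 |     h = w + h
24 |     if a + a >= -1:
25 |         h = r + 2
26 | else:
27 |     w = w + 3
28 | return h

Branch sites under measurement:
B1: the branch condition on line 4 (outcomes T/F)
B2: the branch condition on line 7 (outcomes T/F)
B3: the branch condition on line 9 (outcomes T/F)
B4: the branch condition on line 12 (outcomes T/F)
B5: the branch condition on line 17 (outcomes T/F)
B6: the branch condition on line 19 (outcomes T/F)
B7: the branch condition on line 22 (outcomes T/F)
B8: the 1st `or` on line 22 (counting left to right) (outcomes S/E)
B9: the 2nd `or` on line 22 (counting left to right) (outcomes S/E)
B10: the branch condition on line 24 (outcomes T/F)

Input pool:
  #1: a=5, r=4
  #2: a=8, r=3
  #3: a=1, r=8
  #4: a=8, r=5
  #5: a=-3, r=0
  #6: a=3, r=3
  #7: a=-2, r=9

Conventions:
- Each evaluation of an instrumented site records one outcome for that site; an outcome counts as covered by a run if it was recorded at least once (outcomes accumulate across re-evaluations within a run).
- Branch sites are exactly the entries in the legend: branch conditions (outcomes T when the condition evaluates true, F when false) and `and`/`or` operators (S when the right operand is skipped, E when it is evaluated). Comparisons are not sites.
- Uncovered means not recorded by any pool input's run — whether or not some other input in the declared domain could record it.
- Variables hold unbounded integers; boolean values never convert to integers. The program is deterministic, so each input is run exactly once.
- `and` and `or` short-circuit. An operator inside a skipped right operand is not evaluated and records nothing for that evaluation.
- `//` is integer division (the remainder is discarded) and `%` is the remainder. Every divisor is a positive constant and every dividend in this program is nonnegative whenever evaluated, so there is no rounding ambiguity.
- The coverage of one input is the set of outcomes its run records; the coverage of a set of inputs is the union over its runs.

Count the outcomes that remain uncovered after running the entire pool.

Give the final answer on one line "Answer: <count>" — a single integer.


#1 (a=5, r=4) -> B1->T, B2->T, B5->F, B6->T; covered: B1=T, B2=T, B5=F, B6=T
#2 (a=8, r=3) -> B1->T, B2->F, B5->T, B6->T; covered: B1=T, B2=F, B5=T, B6=T
#3 (a=1, r=8) -> B1->F, B3->T, B5->F, B6->T; covered: B1=F, B3=T, B5=F, B6=T
#4 (a=8, r=5) -> B1->T, B2->T, B5->F, B6->T; covered: B1=T, B2=T, B5=F, B6=T
#5 (a=-3, r=0) -> B1->T, B2->F, B5->T, B6->T; covered: B1=T, B2=F, B5=T, B6=T
#6 (a=3, r=3) -> B1->T, B2->F, B5->T, B6->T; covered: B1=T, B2=F, B5=T, B6=T
#7 (a=-2, r=9) -> B1->F, B3->F, B4->F, B5->F, B6->F, B8->E, B9->E, B7->F; covered: B1=F, B3=F, B4=F, B5=F, B6=F, B7=F, B8=E, B9=E
union over the pool: B1=T, B1=F, B2=T, B2=F, B3=T, B3=F, B4=F, B5=T, B5=F, B6=T, B6=F, B7=F, B8=E, B9=E
uncovered (6 of 20): B4=T, B7=T, B8=S, B9=S, B10=T, B10=F
Answer: 6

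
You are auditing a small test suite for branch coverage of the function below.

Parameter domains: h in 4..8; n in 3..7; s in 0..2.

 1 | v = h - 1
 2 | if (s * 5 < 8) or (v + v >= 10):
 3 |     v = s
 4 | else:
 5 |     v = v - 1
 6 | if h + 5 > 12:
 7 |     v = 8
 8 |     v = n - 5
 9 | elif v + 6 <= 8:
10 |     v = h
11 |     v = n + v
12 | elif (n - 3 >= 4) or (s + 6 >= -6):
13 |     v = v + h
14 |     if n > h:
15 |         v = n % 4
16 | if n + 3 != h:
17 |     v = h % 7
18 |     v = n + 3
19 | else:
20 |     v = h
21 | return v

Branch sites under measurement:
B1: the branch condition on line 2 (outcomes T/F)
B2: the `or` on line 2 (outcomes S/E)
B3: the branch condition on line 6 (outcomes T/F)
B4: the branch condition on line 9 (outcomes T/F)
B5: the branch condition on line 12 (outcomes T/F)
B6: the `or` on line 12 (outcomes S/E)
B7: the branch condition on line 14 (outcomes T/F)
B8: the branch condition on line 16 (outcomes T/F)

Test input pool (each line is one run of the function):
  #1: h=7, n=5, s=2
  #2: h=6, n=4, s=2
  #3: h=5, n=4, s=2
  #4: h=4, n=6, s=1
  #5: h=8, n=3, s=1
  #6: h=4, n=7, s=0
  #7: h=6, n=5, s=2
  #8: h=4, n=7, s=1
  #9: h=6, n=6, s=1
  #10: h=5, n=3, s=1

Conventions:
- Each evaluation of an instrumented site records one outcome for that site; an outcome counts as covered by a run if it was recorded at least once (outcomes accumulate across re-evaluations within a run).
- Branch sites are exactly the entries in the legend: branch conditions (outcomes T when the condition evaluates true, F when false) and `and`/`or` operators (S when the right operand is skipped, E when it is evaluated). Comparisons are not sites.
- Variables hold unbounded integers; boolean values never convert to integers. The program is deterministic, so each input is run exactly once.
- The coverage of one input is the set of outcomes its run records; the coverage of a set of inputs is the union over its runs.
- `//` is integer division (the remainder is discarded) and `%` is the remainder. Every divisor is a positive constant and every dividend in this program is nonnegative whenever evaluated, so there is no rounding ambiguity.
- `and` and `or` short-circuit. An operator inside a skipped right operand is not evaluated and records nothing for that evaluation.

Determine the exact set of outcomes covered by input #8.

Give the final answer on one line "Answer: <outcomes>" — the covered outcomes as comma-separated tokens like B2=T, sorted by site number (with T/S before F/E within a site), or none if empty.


Tracing the run of input #8 (h=4, n=7, s=1):
  B2->S, B1->T, B3->F, B4->T, B8->T
distinct outcomes covered: B1=T, B2=S, B3=F, B4=T, B8=T
Answer: B1=T, B2=S, B3=F, B4=T, B8=T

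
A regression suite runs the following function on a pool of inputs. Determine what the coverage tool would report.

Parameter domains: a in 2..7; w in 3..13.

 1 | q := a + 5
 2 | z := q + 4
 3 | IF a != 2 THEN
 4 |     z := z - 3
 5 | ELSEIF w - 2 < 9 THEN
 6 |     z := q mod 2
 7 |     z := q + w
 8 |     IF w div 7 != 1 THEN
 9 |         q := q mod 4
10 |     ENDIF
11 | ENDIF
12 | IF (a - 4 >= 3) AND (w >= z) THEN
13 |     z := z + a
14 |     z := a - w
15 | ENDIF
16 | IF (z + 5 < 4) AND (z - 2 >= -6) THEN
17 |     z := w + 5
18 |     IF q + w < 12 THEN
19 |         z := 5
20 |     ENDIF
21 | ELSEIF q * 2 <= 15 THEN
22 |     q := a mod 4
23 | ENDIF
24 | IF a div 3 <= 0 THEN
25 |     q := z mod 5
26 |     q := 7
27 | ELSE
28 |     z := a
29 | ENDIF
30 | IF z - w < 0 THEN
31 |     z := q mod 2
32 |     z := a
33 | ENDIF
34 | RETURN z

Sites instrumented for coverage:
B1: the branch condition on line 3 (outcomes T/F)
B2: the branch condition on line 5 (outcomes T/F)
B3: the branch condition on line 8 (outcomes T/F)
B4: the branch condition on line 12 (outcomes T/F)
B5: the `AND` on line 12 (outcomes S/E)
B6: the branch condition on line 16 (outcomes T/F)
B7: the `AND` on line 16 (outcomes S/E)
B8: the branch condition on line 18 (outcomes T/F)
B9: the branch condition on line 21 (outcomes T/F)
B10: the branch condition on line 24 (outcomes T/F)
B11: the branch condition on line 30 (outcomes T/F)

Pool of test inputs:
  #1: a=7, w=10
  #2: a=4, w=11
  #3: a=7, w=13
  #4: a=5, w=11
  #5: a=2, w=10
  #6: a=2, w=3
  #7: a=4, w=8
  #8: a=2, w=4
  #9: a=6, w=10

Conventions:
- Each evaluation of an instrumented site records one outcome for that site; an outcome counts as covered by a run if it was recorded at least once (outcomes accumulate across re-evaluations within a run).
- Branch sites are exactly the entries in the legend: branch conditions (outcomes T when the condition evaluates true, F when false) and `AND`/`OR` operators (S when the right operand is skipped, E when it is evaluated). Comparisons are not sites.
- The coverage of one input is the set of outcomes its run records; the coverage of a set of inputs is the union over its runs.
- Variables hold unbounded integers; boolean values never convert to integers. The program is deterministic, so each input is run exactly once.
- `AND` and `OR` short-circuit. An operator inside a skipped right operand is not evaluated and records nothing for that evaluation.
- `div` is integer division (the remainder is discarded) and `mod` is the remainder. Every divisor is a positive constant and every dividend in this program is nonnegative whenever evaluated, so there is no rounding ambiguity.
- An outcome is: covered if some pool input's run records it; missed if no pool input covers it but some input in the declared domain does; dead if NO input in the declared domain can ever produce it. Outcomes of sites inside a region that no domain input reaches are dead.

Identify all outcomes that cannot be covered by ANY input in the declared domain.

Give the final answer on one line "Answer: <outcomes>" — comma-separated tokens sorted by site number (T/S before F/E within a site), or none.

running all 66 domain inputs and tallying outcomes:
  B6=T: zero occurrences over every domain input -> dead
  B8=T: zero occurrences over every domain input -> dead
  B8=F: zero occurrences over every domain input -> dead
  reachable outcomes have witnesses, e.g. B1=T (e.g. a=3, w=3), B1=F (e.g. a=2, w=3), B2=T (e.g. a=2, w=3), B2=F (e.g. a=2, w=11)

Answer: B6=T, B8=T, B8=F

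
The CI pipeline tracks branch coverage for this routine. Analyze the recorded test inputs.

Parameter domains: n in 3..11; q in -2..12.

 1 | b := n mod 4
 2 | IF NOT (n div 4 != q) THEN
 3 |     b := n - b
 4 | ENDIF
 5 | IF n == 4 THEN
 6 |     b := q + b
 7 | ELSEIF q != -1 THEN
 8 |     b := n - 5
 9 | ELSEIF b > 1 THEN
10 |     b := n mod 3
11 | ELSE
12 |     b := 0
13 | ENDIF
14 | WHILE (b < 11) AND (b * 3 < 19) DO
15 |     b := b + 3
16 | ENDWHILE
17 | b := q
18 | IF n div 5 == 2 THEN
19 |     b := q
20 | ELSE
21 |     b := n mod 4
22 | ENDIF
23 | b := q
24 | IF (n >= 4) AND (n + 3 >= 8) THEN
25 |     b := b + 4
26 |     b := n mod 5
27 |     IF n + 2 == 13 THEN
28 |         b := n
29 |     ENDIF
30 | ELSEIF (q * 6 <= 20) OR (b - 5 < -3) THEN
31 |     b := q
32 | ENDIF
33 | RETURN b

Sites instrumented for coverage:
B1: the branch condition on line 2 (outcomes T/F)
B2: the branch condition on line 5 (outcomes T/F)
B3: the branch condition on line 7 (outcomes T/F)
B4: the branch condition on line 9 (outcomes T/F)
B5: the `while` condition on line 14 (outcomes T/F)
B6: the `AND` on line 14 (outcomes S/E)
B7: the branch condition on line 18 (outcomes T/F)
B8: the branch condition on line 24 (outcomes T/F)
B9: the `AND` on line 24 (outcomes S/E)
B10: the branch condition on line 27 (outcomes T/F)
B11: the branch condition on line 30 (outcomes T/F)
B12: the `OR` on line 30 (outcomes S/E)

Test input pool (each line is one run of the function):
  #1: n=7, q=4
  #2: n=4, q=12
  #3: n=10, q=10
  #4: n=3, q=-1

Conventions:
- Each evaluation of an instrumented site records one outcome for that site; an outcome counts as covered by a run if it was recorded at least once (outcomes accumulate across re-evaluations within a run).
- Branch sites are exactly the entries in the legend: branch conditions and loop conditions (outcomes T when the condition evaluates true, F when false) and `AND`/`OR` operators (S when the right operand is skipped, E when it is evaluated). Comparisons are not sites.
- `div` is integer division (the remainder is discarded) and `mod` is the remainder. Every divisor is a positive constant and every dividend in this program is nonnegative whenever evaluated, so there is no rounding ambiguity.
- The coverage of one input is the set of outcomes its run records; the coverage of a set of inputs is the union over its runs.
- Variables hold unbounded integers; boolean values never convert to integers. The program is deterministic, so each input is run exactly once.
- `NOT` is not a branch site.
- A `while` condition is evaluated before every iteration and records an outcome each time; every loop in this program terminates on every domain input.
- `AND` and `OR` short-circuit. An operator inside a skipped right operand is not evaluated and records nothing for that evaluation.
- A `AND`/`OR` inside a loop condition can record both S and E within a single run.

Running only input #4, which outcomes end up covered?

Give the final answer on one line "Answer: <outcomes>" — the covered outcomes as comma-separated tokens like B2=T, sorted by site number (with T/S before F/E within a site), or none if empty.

Running input #4 (n=3, q=-1), event by event:
  B1->F, B2->F, B3->F, B4->T, B6->E, B5->T, B6->E, B5->T, B6->E, B5->T
  B6->E, B5->F, B7->F, B9->S, B8->F, B12->S, B11->T
collecting distinct outcomes: B1=F, B2=F, B3=F, B4=T, B5=T, B5=F, B6=E, B7=F, B8=F, B9=S, B11=T, B12=S

Answer: B1=F, B2=F, B3=F, B4=T, B5=T, B5=F, B6=E, B7=F, B8=F, B9=S, B11=T, B12=S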